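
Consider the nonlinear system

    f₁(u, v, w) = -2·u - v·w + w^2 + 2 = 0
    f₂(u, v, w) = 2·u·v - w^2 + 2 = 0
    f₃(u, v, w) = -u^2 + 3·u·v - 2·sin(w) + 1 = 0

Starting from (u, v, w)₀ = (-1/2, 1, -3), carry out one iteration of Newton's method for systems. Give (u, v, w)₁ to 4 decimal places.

(-2.1293, -1.7947, -1.5893)

At (-1/2, 1, -3): F = (15.0000, -8.0000, -0.467760).
Jacobian J = [[-2, -w, -v + 2·w], [2·v, 2·u, -2·w], [-2·u + 3·v, 3·u, -2·cos(w)]].
At the point, J = [[-2.0000, 3.0000, -7.0000], [2.0000, -1.0000, 6.0000], [4.0000, -1.5000, 1.979985]] (det J = 39.080060).
Solving J·Δ = −F gives Δ = (-1.6293, -2.7947, 1.4107).
Then the next iterate is (u, v, w)₁ = (-2.1293, -1.7947, -1.5893).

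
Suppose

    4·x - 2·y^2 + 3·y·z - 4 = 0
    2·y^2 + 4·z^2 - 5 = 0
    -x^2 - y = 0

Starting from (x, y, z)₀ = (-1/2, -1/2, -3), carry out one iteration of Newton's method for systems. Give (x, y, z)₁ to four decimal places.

(-2.4783, -2.2283, -1.5435)

At (-1/2, -1/2, -3): F = (-2.0000, 31.5000, 0.2500).
Jacobian J = [[4, -4·y + 3·z, 3·y], [0, 4·y, 8·z], [-2·x, -1, 0]].
At the point, J = [[4.0000, -7.0000, -1.5000], [0.0000, -2.0000, -24.0000], [1.0000, -1.0000, 0.0000]] (det J = 69.0000).
Solving J·Δ = −F gives Δ = (-1.9783, -1.7283, 1.4565).
Then the next iterate is (x, y, z)₁ = (-2.4783, -2.2283, -1.5435).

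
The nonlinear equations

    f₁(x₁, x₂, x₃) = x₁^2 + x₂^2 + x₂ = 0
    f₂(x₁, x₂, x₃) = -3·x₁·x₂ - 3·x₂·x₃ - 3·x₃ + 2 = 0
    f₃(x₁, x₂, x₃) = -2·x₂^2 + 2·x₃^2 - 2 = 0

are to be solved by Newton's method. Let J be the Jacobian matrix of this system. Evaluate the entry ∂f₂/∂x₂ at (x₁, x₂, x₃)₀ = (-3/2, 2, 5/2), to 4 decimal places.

-3.0000

∂f₂/∂x₂ = -3·x₁ - 3·x₃.
At (-3/2, 2, 5/2) this is -3.0000.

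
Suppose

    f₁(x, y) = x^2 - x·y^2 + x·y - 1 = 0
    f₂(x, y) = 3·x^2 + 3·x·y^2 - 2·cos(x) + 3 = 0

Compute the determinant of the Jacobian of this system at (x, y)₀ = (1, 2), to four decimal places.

59.0488

J = [[2·x - y^2 + y, -2·x·y + x], [6·x + 3·y^2 + 2·sin(x), 6·x·y]].
At the point, J = [[0.0000, -3.0000], [19.682942, 12.0000]].
det J = 59.0488.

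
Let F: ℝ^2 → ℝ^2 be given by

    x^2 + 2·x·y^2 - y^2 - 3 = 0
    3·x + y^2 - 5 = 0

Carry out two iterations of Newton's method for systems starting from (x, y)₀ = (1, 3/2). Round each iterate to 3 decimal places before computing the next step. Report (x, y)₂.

(1.000, 1.414)

At (1, 3/2): F = (0.250, 0.250).
Jacobian J = [[2·x + 2·y^2, 4·x·y - 2·y], [3, 2·y]].
At the point, J = [[6.500, 3.000], [3.000, 3.000]] (det J = 10.500).
Solving J·Δ = −F gives Δ = (0.000, -0.083).
Then the next iterate is (x, y)₁ = (1.000, 1.417).
Round to (1.000, 1.417) and repeat: F = (0.00789, 0.00789), J = [[6.01578, 2.834], [3.000, 2.834]].
Δ = (0.000, -0.003), so (x, y)₂ = (1.000, 1.414).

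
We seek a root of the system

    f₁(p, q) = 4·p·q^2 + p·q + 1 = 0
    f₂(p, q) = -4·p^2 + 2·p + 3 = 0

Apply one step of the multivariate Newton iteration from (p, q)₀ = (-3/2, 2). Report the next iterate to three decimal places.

(-0.857, 1.434)

At (-3/2, 2): F = (-26.000, -9.000).
Jacobian J = [[4·q^2 + q, 8·p·q + p], [-8·p + 2, 0]].
At the point, J = [[18.000, -25.500], [14.000, 0.000]] (det J = 357.000).
Solving J·Δ = −F gives Δ = (0.643, -0.566).
Then the next iterate is (p, q)₁ = (-0.857, 1.434).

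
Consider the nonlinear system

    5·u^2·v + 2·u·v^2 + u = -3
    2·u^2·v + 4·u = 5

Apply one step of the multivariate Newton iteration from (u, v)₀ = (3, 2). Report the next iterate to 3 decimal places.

At (3, 2): F = (120.000, 43.000).
Jacobian J = [[10·u·v + 2·v^2 + 1, 5·u^2 + 4·u·v], [4·u·v + 4, 2·u^2]].
At the point, J = [[69.000, 69.000], [28.000, 18.000]] (det J = -690.000).
Solving J·Δ = −F gives Δ = (-1.170, -0.570).
Then the next iterate is (u, v)₁ = (1.830, 1.430).

(1.830, 1.430)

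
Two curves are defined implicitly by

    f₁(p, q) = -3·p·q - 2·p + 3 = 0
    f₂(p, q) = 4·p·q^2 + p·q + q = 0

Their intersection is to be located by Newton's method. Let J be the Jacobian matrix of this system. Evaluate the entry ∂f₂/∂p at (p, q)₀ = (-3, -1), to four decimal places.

3.0000

∂f₂/∂p = 4·q^2 + q.
At (-3, -1) this is 3.0000.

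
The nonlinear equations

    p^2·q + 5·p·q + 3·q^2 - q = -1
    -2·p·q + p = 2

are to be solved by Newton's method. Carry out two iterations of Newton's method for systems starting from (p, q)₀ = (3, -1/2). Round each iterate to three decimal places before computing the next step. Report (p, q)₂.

(0.729, -0.698)

At (3, -1/2): F = (-9.750, 4.000).
Jacobian J = [[2·p·q + 5·q, p^2 + 5·p + 6·q - 1], [-2·q + 1, -2·p]].
At the point, J = [[-5.500, 20.000], [2.000, -6.000]] (det J = -7.000).
Solving J·Δ = −F gives Δ = (-3.071, -0.357).
Then the next iterate is (p, q)₁ = (-0.071, -0.857).
Round to (-0.071, -0.857) and repeat: F = (4.36026, -2.19269), J = [[-4.16331, -6.49196], [2.714, 0.142]].
Δ = (0.800, 0.159), so (p, q)₂ = (0.729, -0.698).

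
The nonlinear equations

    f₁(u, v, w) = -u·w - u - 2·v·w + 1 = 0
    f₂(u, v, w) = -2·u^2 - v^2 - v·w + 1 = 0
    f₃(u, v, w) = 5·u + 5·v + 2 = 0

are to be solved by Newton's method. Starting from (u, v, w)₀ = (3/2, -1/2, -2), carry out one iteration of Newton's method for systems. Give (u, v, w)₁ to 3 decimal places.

(0.329, -0.729, -5.175)

At (3/2, -1/2, -2): F = (0.500, -4.750, 7.000).
Jacobian J = [[-w - 1, -2·w, -u - 2·v], [-4·u, -2·v - w, -v], [5, 5, 0]].
At the point, J = [[1.000, 4.000, -0.500], [-6.000, 3.000, 0.500], [5.000, 5.000, 0.000]] (det J = 30.000).
Solving J·Δ = −F gives Δ = (-1.171, -0.229, -3.175).
Then the next iterate is (u, v, w)₁ = (0.329, -0.729, -5.175).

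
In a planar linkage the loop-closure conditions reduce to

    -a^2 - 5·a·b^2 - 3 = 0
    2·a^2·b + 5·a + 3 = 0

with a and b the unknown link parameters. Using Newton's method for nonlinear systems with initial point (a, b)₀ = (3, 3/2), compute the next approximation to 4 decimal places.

At (3, 3/2): F = (-45.7500, 45.0000).
Jacobian J = [[-2·a - 5·b^2, -10·a·b], [4·a·b + 5, 2·a^2]].
At the point, J = [[-17.2500, -45.0000], [23.0000, 18.0000]] (det J = 724.5000).
Solving J·Δ = −F gives Δ = (-1.6584, -0.3810).
Then the next iterate is (a, b)₁ = (1.3416, 1.1190).

(1.3416, 1.1190)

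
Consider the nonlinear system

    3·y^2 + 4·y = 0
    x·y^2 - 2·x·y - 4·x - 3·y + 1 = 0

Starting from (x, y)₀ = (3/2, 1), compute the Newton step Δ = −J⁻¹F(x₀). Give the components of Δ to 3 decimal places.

At (3/2, 1): F = (7.000, -9.500).
Jacobian J = [[0, 6·y + 4], [y^2 - 2·y - 4, 2·x·y - 2·x - 3]].
At the point, J = [[0.000, 10.000], [-5.000, -3.000]] (det J = 50.000).
Solving J·Δ = −F gives Δ = (-1.480, -0.700).

(-1.480, -0.700)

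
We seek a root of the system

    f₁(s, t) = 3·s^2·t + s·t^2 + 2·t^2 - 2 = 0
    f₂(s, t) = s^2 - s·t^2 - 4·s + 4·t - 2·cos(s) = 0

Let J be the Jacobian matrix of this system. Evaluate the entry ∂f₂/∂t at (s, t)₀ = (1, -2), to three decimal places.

8.000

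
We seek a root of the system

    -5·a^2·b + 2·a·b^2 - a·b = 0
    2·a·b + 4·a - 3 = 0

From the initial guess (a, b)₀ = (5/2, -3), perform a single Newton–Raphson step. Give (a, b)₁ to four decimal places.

At (5/2, -3): F = (146.2500, -8.0000).
Jacobian J = [[-10·a·b + 2·b^2 - b, -5·a^2 + 4·a·b - a], [2·b + 4, 2·a]].
At the point, J = [[96.0000, -63.7500], [-2.0000, 5.0000]] (det J = 352.5000).
Solving J·Δ = −F gives Δ = (-0.6277, 1.3489).
Then the next iterate is (a, b)₁ = (1.8723, -1.6511).

(1.8723, -1.6511)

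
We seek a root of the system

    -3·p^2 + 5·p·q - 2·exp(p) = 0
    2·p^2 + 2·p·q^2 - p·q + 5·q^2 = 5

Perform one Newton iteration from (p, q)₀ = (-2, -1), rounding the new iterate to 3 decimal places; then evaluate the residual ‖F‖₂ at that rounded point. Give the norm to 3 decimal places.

At (-2, -1): F = (-2.27067, 2.000).
Jacobian J = [[-6·p + 5·q - 2·exp(p), 5·p], [4·p + 2·q^2 - q, 4·p·q - p + 10·q]].
At the point, J = [[6.72933, -10.000], [-5.000, 0.000]] (det J = -50.000).
Solving J·Δ = −F gives Δ = (0.400, 0.042).
Then the next iterate is (p, q)₁ = (-1.600, -0.958).
Re-evaluating at (-1.600, -0.958): F = (-0.41979, 0.23918), so ‖F‖₂ = 0.483.

0.483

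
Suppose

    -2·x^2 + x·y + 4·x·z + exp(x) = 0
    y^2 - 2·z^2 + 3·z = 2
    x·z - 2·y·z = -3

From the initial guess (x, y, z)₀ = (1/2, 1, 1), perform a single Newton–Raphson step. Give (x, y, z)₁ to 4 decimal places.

At (1/2, 1, 1): F = (3.648721, 0.0000, 1.5000).
Jacobian J = [[-4·x + y + 4·z + exp(x), x, 4·x], [0, 2·y, -4·z + 3], [z, -2·z, x - 2·y]].
At the point, J = [[4.648721, 0.5000, 2.0000], [0.0000, 2.0000, -1.0000], [1.0000, -2.0000, -1.5000]] (det J = -27.743606).
Solving J·Δ = −F gives Δ = (-0.9009, 0.1198, 0.2396).
Then the next iterate is (x, y, z)₁ = (-0.4009, 1.1198, 1.2396).

(-0.4009, 1.1198, 1.2396)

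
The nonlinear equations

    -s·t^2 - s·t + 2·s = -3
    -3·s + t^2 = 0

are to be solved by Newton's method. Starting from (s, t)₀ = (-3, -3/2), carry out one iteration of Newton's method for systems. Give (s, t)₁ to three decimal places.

(0.207, -0.957)

At (-3, -3/2): F = (-0.750, 11.250).
Jacobian J = [[-t^2 - t + 2, -2·s·t - s], [-3, 2·t]].
At the point, J = [[1.250, -6.000], [-3.000, -3.000]] (det J = -21.750).
Solving J·Δ = −F gives Δ = (3.207, 0.543).
Then the next iterate is (s, t)₁ = (0.207, -0.957).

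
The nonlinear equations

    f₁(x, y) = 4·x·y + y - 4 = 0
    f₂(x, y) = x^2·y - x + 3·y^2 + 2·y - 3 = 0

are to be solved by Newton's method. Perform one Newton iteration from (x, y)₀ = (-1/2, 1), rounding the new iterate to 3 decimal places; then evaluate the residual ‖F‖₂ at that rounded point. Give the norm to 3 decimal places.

At (-1/2, 1): F = (-5.000, 2.750).
Jacobian J = [[4·y, 4·x + 1], [2·x·y - 1, x^2 + 6·y + 2]].
At the point, J = [[4.000, -1.000], [-2.000, 8.250]] (det J = 31.000).
Solving J·Δ = −F gives Δ = (1.242, -0.032).
Then the next iterate is (x, y)₁ = (0.742, 0.968).
Re-evaluating at (0.742, 0.968): F = (-0.15898, 1.53802), so ‖F‖₂ = 1.546.

1.546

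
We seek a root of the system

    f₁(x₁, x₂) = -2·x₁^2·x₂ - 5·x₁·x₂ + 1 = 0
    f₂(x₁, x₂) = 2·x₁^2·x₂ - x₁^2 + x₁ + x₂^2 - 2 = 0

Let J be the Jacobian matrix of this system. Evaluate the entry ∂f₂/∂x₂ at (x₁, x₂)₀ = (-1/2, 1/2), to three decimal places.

1.500

∂f₂/∂x₂ = 2·x₁^2 + 2·x₂.
At (-1/2, 1/2) this is 1.500.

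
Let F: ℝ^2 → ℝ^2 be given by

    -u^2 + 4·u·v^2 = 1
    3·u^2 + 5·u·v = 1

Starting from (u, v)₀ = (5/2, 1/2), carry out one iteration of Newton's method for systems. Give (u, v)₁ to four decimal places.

(1.1694, 0.4428)

At (5/2, 1/2): F = (-4.7500, 24.0000).
Jacobian J = [[-2·u + 4·v^2, 8·u·v], [6·u + 5·v, 5·u]].
At the point, J = [[-4.0000, 10.0000], [17.5000, 12.5000]] (det J = -225.0000).
Solving J·Δ = −F gives Δ = (-1.3306, -0.0572).
Then the next iterate is (u, v)₁ = (1.1694, 0.4428).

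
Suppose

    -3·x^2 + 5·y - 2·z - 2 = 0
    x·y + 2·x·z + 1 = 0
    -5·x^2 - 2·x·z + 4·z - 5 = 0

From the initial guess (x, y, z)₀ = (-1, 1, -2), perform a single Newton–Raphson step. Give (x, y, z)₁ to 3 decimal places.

(0.053, -0.579, -0.789)

At (-1, 1, -2): F = (4.000, 4.000, -22.000).
Jacobian J = [[-6·x, 5, -2], [y + 2·z, x, 2·x], [-10·x - 2·z, 0, -2·x + 4]].
At the point, J = [[6.000, 5.000, -2.000], [-3.000, -1.000, -2.000], [14.000, 0.000, 6.000]] (det J = -114.000).
Solving J·Δ = −F gives Δ = (1.053, -1.579, 1.211).
Then the next iterate is (x, y, z)₁ = (0.053, -0.579, -0.789).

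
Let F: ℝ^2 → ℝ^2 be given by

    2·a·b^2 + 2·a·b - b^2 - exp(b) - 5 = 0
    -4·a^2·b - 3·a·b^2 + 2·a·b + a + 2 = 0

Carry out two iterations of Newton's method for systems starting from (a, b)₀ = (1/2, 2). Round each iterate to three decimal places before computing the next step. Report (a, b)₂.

At (1/2, 2): F = (-10.38906, -3.500).
Jacobian J = [[2·b^2 + 2·b, 4·a·b + 2·a - 2·b - exp(b)], [-8·a·b - 3·b^2 + 2·b + 1, -4·a^2 - 6·a·b + 2·a]].
At the point, J = [[12.000, -6.38906], [-15.000, -6.000]] (det J = -167.83584).
Solving J·Δ = −F gives Δ = (0.238, -1.179).
Then the next iterate is (a, b)₁ = (0.738, 0.821).
Round to (0.738, 0.821) and repeat: F = (-5.74013, 0.66886), J = [[2.99008, -0.01518], [-4.22731, -4.33796]].
Δ = (1.911, -1.708), so (a, b)₂ = (2.649, -0.887).

(2.649, -0.887)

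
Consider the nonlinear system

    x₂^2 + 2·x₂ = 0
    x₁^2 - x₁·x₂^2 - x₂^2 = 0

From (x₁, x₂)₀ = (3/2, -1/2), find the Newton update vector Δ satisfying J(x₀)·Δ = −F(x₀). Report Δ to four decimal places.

At (3/2, -1/2): F = (-0.7500, 1.6250).
Jacobian J = [[0, 2·x₂ + 2], [2·x₁ - x₂^2, -2·x₁·x₂ - 2·x₂]].
At the point, J = [[0.0000, 1.0000], [2.7500, 2.5000]] (det J = -2.7500).
Solving J·Δ = −F gives Δ = (-1.2727, 0.7500).

(-1.2727, 0.7500)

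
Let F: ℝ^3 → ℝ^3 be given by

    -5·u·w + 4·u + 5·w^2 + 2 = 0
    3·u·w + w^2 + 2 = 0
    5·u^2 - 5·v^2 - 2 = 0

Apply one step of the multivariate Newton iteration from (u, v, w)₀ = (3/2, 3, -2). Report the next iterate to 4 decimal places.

(1.1139, 1.6153, -0.6329)

At (3/2, 3, -2): F = (43.0000, -3.0000, -35.7500).
Jacobian J = [[-5·w + 4, 0, -5·u + 10·w], [3·w, 0, 3·u + 2·w], [10·u, -10·v, 0]].
At the point, J = [[14.0000, 0.0000, -27.5000], [-6.0000, 0.0000, 0.5000], [15.0000, -30.0000, 0.0000]] (det J = -4740.0000).
Solving J·Δ = −F gives Δ = (-0.3861, -1.3847, 1.3671).
Then the next iterate is (u, v, w)₁ = (1.1139, 1.6153, -0.6329).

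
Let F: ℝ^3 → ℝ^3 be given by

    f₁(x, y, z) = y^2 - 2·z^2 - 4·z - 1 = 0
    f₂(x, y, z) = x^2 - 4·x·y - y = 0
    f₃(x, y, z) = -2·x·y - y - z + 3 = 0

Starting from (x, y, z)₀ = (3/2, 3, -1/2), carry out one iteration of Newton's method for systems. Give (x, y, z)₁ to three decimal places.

(-0.333, 2.679, 3.286)

At (3/2, 3, -1/2): F = (9.500, -18.750, -8.500).
Jacobian J = [[0, 2·y, -4·z - 4], [2·x - 4·y, -4·x - 1, 0], [-2·y, -2·x - 1, -1]].
At the point, J = [[0.000, 6.000, -2.000], [-9.000, -7.000, 0.000], [-6.000, -4.000, -1.000]] (det J = -42.000).
Solving J·Δ = −F gives Δ = (-1.833, -0.321, 3.786).
Then the next iterate is (x, y, z)₁ = (-0.333, 2.679, 3.286).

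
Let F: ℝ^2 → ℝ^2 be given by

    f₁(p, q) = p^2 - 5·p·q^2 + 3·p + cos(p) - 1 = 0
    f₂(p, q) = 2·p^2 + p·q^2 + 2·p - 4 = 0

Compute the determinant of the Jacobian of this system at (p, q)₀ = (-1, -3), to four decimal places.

-48.9512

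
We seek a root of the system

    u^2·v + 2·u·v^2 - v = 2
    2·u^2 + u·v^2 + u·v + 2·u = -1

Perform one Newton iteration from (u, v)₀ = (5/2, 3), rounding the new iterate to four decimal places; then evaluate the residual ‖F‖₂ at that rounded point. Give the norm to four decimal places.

At (5/2, 3): F = (58.7500, 48.5000).
Jacobian J = [[2·u·v + 2·v^2, u^2 + 4·u·v - 1], [4·u + v^2 + v + 2, 2·u·v + u]].
At the point, J = [[33.0000, 35.2500], [24.0000, 17.5000]] (det J = -268.5000).
Solving J·Δ = −F gives Δ = (-2.5382, 0.7095).
Then the next iterate is (u, v)₁ = (-0.0382, 3.7095).
Re-evaluating at (-0.0382, 3.7095): F = (-6.755381, 0.259169), so ‖F‖₂ = 6.7604.

6.7604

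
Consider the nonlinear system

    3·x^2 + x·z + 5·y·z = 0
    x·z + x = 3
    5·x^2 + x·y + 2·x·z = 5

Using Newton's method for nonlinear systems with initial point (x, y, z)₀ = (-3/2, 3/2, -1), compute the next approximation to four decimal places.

At (-3/2, 3/2, -1): F = (0.7500, -3.0000, 7.0000).
Jacobian J = [[6·x + z, 5·z, x + 5·y], [z + 1, 0, x], [10·x + y + 2·z, x, 2·x]].
At the point, J = [[-10.0000, -5.0000, 6.0000], [0.0000, 0.0000, -1.5000], [-15.5000, -1.5000, -3.0000]] (det J = -93.7500).
Solving J·Δ = −F gives Δ = (1.3100, -4.8700, -2.0000).
Then the next iterate is (x, y, z)₁ = (-0.1900, -3.3700, -3.0000).

(-0.1900, -3.3700, -3.0000)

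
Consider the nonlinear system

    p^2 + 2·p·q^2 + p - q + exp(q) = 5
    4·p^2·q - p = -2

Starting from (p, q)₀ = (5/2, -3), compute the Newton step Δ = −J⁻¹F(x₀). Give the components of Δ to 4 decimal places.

At (5/2, -3): F = (51.799787, -75.5000).
Jacobian J = [[2·p + 2·q^2 + 1, 4·p·q + exp(q) - 1], [8·p·q - 1, 4·p^2]].
At the point, J = [[24.0000, -30.950213], [-61.0000, 25.0000]] (det J = -1287.962989).
Solving J·Δ = −F gives Δ = (-0.8088, 1.0464).

(-0.8088, 1.0464)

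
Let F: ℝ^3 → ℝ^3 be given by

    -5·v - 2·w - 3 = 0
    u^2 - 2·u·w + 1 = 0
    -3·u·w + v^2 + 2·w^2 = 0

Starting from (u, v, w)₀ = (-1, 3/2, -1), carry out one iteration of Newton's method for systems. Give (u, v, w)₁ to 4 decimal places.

At (-1, 3/2, -1): F = (-8.5000, 0.0000, 1.2500).
Jacobian J = [[0, -5, -2], [2·u - 2·w, 0, -2·u], [-3·w, 2·v, -3·u + 4·w]].
At the point, J = [[0.0000, -5.0000, -2.0000], [0.0000, 0.0000, 2.0000], [3.0000, 3.0000, -1.0000]] (det J = -30.0000).
Solving J·Δ = −F gives Δ = (1.2833, -1.7000, 0.0000).
Then the next iterate is (u, v, w)₁ = (0.2833, -0.2000, -1.0000).

(0.2833, -0.2000, -1.0000)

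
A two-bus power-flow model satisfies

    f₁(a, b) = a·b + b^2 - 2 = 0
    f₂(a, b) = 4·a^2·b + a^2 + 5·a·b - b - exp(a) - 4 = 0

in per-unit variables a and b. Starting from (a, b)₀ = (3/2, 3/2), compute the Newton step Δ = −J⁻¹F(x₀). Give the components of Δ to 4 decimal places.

(-0.4460, -0.4069)

At (3/2, 3/2): F = (2.5000, 17.018311).
Jacobian J = [[b, a + 2·b], [8·a·b + 2·a + 5·b - exp(a), 4·a^2 + 5·a - 1]].
At the point, J = [[1.5000, 4.5000], [24.018311, 15.5000]] (det J = -84.832399).
Solving J·Δ = −F gives Δ = (-0.4460, -0.4069).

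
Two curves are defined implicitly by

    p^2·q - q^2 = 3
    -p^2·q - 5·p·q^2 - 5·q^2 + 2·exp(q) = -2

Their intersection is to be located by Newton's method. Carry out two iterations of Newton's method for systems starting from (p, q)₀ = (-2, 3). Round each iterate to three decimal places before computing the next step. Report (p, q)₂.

At (-2, 3): F = (0.000, 75.17107).
Jacobian J = [[2·p·q, p^2 - 2·q], [-2·p·q - 5·q^2, -p^2 - 10·p·q - 10·q + 2·exp(q)]].
At the point, J = [[-12.000, -2.000], [-33.000, 66.17107]] (det J = -860.05289).
Solving J·Δ = −F gives Δ = (0.175, -1.049).
Then the next iterate is (p, q)₁ = (-1.825, 1.951).
Round to (-1.825, 1.951) and repeat: F = (-0.30835, 25.27479), J = [[-7.12115, -0.57138], [-11.91086, 26.83656]].
Δ = (0.031, -0.928), so (p, q)₂ = (-1.794, 1.023).

(-1.794, 1.023)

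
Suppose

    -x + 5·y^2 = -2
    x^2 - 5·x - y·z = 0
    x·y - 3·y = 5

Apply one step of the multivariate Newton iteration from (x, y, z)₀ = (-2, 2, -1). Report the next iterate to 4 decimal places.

(3.1429, 1.0571, -16.6143)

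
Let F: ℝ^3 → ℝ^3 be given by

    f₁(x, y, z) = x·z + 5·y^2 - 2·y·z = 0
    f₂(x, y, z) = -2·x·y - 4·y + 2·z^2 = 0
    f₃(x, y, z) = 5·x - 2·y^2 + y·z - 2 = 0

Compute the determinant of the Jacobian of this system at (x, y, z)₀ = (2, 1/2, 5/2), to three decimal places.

17.000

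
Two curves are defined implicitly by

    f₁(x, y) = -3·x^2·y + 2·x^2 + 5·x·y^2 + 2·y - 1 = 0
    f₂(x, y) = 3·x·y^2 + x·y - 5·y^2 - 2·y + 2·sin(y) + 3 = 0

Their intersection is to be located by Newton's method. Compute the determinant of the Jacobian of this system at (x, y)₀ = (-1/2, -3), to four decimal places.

J = [[-6·x·y + 4·x + 5·y^2, -3·x^2 + 10·x·y + 2], [3·y^2 + y, 6·x·y + x - 10·y + 2·cos(y) - 2]].
At the point, J = [[34.0000, 16.2500], [24.0000, 34.520015]].
det J = 783.6805.

783.6805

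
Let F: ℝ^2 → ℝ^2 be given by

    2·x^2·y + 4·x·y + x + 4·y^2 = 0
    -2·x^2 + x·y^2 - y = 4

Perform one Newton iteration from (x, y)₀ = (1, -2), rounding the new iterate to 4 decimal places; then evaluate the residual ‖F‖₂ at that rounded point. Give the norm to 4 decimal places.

0.4964

At (1, -2): F = (5.0000, 0.0000).
Jacobian J = [[4·x·y + 4·y + 1, 2·x^2 + 4·x + 8·y], [-4·x + y^2, 2·x·y - 1]].
At the point, J = [[-15.0000, -10.0000], [0.0000, -5.0000]] (det J = 75.0000).
Solving J·Δ = −F gives Δ = (0.3333, 0.0000).
Then the next iterate is (x, y)₁ = (1.3333, -2.0000).
Re-evaluating at (1.3333, -2.0000): F = (-0.443856, -0.222178), so ‖F‖₂ = 0.4964.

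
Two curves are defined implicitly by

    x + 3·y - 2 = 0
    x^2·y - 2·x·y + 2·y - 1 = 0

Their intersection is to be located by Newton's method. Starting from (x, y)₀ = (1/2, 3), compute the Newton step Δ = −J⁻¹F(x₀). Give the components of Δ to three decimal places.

(-0.110, -2.463)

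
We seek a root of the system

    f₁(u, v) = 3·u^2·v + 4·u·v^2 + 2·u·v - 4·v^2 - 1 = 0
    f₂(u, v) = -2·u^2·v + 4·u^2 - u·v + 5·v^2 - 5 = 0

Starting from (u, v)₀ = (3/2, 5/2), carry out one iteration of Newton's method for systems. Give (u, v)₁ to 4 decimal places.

(1.2453, 1.3605)

At (3/2, 5/2): F = (35.8750, 20.2500).
Jacobian J = [[6·u·v + 4·v^2 + 2·v, 3·u^2 + 8·u·v + 2·u - 8·v], [-4·u·v + 8·u - v, -2·u^2 - u + 10·v]].
At the point, J = [[52.5000, 19.7500], [-5.5000, 19.0000]] (det J = 1106.1250).
Solving J·Δ = −F gives Δ = (-0.2547, -1.1395).
Then the next iterate is (u, v)₁ = (1.2453, 1.3605).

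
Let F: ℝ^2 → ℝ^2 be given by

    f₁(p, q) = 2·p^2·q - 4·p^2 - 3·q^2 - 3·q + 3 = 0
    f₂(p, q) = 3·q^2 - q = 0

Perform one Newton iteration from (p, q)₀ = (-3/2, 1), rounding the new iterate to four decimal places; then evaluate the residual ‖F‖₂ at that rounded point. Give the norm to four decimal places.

0.8712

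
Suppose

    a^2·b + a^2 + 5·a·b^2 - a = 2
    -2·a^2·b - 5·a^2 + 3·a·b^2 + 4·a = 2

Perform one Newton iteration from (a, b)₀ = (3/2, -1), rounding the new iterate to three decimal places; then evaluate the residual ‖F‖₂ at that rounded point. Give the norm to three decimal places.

0.890

At (3/2, -1): F = (4.000, 1.750).
Jacobian J = [[2·a·b + 2·a + 5·b^2 - 1, a^2 + 10·a·b], [-4·a·b - 10·a + 3·b^2 + 4, -2·a^2 + 6·a·b]].
At the point, J = [[4.000, -12.750], [-2.000, -13.500]] (det J = -79.500).
Solving J·Δ = −F gives Δ = (-0.399, 0.189).
Then the next iterate is (a, b)₁ = (1.101, -0.811).
Re-evaluating at (1.101, -0.811): F = (0.74886, 0.48164), so ‖F‖₂ = 0.890.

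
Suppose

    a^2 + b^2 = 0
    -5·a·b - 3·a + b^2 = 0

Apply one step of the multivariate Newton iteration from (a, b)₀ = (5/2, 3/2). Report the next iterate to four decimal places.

(1.9531, -0.4219)

At (5/2, 3/2): F = (8.5000, -24.0000).
Jacobian J = [[2·a, 2·b], [-5·b - 3, -5·a + 2·b]].
At the point, J = [[5.0000, 3.0000], [-10.5000, -9.5000]] (det J = -16.0000).
Solving J·Δ = −F gives Δ = (-0.5469, -1.9219).
Then the next iterate is (a, b)₁ = (1.9531, -0.4219).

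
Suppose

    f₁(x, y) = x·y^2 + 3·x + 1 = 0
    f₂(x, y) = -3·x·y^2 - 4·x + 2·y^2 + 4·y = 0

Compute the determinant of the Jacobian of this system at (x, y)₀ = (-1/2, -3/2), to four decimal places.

J = [[y^2 + 3, 2·x·y], [-3·y^2 - 4, -6·x·y + 4·y + 4]].
At the point, J = [[5.2500, 1.5000], [-10.7500, -6.5000]].
det J = -18.0000.

-18.0000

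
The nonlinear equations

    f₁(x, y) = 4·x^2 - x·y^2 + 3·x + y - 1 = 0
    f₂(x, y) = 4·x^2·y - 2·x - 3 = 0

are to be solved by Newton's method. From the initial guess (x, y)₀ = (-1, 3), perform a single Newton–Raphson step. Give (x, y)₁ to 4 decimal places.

At (-1, 3): F = (12.0000, 11.0000).
Jacobian J = [[8·x - y^2 + 3, -2·x·y + 1], [8·x·y - 2, 4·x^2]].
At the point, J = [[-14.0000, 7.0000], [-26.0000, 4.0000]] (det J = 126.0000).
Solving J·Δ = −F gives Δ = (0.2302, -1.2540).
Then the next iterate is (x, y)₁ = (-0.7698, 1.7460).

(-0.7698, 1.7460)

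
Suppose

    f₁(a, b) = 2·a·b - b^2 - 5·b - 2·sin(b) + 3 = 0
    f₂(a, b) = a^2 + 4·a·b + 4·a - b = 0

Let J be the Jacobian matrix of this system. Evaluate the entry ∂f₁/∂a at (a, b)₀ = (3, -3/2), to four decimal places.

-3.0000

∂f₁/∂a = 2·b.
At (3, -3/2) this is -3.0000.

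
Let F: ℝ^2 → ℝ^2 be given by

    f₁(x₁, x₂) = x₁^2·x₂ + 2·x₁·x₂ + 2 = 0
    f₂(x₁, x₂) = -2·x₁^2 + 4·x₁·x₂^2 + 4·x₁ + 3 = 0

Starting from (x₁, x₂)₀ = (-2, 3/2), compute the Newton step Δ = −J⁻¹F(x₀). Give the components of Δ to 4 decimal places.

At (-2, 3/2): F = (2.0000, -31.0000).
Jacobian J = [[2·x₁·x₂ + 2·x₂, x₁^2 + 2·x₁], [-4·x₁ + 4·x₂^2 + 4, 8·x₁·x₂]].
At the point, J = [[-3.0000, 0.0000], [21.0000, -24.0000]] (det J = 72.0000).
Solving J·Δ = −F gives Δ = (0.6667, -0.7083).

(0.6667, -0.7083)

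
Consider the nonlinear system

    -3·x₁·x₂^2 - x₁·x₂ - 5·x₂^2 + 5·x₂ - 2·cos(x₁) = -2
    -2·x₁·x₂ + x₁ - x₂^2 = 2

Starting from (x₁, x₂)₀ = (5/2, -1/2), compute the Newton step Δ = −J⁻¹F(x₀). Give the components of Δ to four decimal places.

At (5/2, -1/2): F = (-0.772713, 2.7500).
Jacobian J = [[-3·x₂^2 - x₂ + 2·sin(x₁), -6·x₁·x₂ - x₁ - 10·x₂ + 5], [-2·x₂ + 1, -2·x₁ - 2·x₂]].
At the point, J = [[0.946944, 15.0000], [2.0000, -4.0000]] (det J = -33.787777).
Solving J·Δ = −F gives Δ = (-1.1294, 0.1228).

(-1.1294, 0.1228)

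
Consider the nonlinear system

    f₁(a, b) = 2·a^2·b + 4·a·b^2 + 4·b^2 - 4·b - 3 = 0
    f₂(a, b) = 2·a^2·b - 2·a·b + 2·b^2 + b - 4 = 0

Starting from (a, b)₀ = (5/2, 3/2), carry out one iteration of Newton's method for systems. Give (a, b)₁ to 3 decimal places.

(2.225, 0.814)

At (5/2, 3/2): F = (41.250, 13.250).
Jacobian J = [[4·a·b + 4·b^2, 2·a^2 + 8·a·b + 8·b - 4], [4·a·b - 2·b, 2·a^2 - 2·a + 4·b + 1]].
At the point, J = [[24.000, 50.500], [12.000, 14.500]] (det J = -258.000).
Solving J·Δ = −F gives Δ = (-0.275, -0.686).
Then the next iterate is (a, b)₁ = (2.225, 0.814).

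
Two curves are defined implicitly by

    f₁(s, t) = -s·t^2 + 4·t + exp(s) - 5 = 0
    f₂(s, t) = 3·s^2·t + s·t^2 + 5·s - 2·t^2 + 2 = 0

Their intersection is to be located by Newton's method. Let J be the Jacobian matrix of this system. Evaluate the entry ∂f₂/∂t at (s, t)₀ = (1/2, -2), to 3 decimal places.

6.750

∂f₂/∂t = 3·s^2 + 2·s·t - 4·t.
At (1/2, -2) this is 6.750.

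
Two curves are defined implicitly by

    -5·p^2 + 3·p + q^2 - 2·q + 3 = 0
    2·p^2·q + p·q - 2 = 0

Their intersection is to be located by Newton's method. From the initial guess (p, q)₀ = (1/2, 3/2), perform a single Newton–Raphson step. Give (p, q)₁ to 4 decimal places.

(0.9615, -0.0769)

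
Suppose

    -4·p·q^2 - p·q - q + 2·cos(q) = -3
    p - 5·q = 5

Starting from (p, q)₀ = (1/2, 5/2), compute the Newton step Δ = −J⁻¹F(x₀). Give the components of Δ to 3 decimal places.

(0.943, -3.211)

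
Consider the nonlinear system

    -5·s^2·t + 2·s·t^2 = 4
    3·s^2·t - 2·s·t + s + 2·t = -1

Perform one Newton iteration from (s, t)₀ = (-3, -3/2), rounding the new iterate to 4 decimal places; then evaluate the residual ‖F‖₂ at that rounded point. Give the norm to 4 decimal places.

13.1371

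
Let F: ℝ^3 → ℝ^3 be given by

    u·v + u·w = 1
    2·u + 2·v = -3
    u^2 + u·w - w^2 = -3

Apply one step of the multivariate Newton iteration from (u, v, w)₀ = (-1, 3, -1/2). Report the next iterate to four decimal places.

(0.7000, -2.2000, 5.4500)

At (-1, 3, -1/2): F = (-3.5000, 7.0000, 4.2500).
Jacobian J = [[v + w, u, u], [2, 2, 0], [2·u + w, 0, u - 2·w]].
At the point, J = [[2.5000, -1.0000, -1.0000], [2.0000, 2.0000, 0.0000], [-2.5000, 0.0000, 0.0000]] (det J = -5.0000).
Solving J·Δ = −F gives Δ = (1.7000, -5.2000, 5.9500).
Then the next iterate is (u, v, w)₁ = (0.7000, -2.2000, 5.4500).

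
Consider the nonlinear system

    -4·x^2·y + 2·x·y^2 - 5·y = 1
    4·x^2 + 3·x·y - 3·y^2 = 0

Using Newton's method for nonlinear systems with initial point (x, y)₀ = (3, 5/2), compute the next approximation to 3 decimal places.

At (3, 5/2): F = (-66.000, 39.750).
Jacobian J = [[-8·x·y + 2·y^2, -4·x^2 + 4·x·y - 5], [8·x + 3·y, 3·x - 6·y]].
At the point, J = [[-47.500, -11.000], [31.500, -6.000]] (det J = 631.500).
Solving J·Δ = −F gives Δ = (-1.319, -0.302).
Then the next iterate is (x, y)₁ = (1.681, 2.198).

(1.681, 2.198)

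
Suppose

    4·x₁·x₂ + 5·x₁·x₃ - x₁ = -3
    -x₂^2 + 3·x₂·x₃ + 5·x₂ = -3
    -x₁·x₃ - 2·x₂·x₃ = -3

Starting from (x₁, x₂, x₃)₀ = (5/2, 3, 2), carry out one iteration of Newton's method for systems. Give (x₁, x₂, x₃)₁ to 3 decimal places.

(3.540, -10.042, 6.245)

At (5/2, 3, 2): F = (55.500, 27.000, -14.000).
Jacobian J = [[4·x₂ + 5·x₃ - 1, 4·x₁, 5·x₁], [0, -2·x₂ + 3·x₃ + 5, 3·x₂], [-x₃, -2·x₃, -x₁ - 2·x₂]].
At the point, J = [[21.000, 10.000, 12.500], [0.000, 5.000, 9.000], [-2.000, -4.000, -8.500]] (det J = -191.500).
Solving J·Δ = −F gives Δ = (1.040, -13.042, 4.245).
Then the next iterate is (x₁, x₂, x₃)₁ = (3.540, -10.042, 6.245).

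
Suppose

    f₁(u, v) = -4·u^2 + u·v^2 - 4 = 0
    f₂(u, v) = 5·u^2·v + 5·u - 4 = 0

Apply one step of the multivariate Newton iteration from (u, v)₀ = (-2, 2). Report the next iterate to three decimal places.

At (-2, 2): F = (-28.000, 26.000).
Jacobian J = [[-8·u + v^2, 2·u·v], [10·u·v + 5, 5·u^2]].
At the point, J = [[20.000, -8.000], [-35.000, 20.000]] (det J = 120.000).
Solving J·Δ = −F gives Δ = (2.933, 3.833).
Then the next iterate is (u, v)₁ = (0.933, 5.833).

(0.933, 5.833)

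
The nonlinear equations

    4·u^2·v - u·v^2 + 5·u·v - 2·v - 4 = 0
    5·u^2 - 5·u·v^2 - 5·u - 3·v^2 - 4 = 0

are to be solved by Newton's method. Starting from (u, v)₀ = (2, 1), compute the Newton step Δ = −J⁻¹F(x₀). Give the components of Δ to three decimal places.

At (2, 1): F = (18.000, -7.000).
Jacobian J = [[8·u·v - v^2 + 5·v, 4·u^2 - 2·u·v + 5·u - 2], [10·u - 5·v^2 - 5, -10·u·v - 6·v]].
At the point, J = [[20.000, 20.000], [10.000, -26.000]] (det J = -720.000).
Solving J·Δ = −F gives Δ = (-0.456, -0.444).

(-0.456, -0.444)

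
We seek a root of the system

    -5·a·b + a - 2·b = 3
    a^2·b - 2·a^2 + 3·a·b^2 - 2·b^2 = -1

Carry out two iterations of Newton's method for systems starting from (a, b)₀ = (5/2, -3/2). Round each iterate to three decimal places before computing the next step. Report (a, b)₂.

(0.657, -0.564)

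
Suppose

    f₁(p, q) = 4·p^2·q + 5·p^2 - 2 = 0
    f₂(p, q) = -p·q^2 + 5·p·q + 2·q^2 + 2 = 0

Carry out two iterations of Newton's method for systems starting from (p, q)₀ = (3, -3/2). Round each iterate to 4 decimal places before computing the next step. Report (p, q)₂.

(0.0750, 0.6660)

At (3, -3/2): F = (-11.0000, -22.7500).
Jacobian J = [[8·p·q + 10·p, 4·p^2], [-q^2 + 5·q, -2·p·q + 5·p + 4·q]].
At the point, J = [[-6.0000, 36.0000], [-9.7500, 18.0000]] (det J = 243.0000).
Solving J·Δ = −F gives Δ = (-2.5556, -0.1204).
Then the next iterate is (p, q)₁ = (0.4444, -1.6204).
Round to (0.4444, -1.6204) and repeat: F = (-2.292603, 2.484004), J = [[-1.316846, 0.789965], [-10.727696, -2.819388]].
Δ = (-0.3694, 2.2864), so (p, q)₂ = (0.0750, 0.6660).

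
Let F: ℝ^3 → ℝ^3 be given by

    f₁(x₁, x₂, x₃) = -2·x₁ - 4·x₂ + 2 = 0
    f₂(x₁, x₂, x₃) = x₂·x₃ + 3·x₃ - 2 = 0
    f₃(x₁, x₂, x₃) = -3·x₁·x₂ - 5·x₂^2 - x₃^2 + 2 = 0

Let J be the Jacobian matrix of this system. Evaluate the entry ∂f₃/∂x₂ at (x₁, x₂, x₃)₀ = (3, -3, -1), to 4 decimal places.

21.0000

∂f₃/∂x₂ = -3·x₁ - 10·x₂.
At (3, -3, -1) this is 21.0000.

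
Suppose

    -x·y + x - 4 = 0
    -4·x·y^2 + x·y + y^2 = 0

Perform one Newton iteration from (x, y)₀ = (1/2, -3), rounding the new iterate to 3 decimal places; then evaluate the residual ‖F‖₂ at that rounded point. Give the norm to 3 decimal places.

At (1/2, -3): F = (-2.000, -10.500).
Jacobian J = [[-y + 1, -x], [-4·y^2 + y, -8·x·y + x + 2·y]].
At the point, J = [[4.000, -0.500], [-39.000, 6.500]] (det J = 6.500).
Solving J·Δ = −F gives Δ = (2.808, 18.462).
Then the next iterate is (x, y)₁ = (3.308, 15.462).
Re-evaluating at (3.308, 15.462): F = (-51.84030, -2873.19807), so ‖F‖₂ = 2873.666.

2873.666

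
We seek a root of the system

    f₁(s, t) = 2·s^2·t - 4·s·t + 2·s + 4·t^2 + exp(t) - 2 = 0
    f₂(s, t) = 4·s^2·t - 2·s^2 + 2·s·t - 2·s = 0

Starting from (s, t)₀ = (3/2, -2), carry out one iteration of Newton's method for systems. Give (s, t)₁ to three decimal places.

At (3/2, -2): F = (20.13534, -31.500).
Jacobian J = [[4·s·t - 4·t + 2, 2·s^2 - 4·s + 8·t + exp(t)], [8·s·t - 4·s + 2·t - 2, 4·s^2 + 2·s]].
At the point, J = [[-2.000, -17.36466], [-36.000, 12.000]] (det J = -649.12793).
Solving J·Δ = −F gives Δ = (-0.470, 1.214).
Then the next iterate is (s, t)₁ = (1.030, -0.786).

(1.030, -0.786)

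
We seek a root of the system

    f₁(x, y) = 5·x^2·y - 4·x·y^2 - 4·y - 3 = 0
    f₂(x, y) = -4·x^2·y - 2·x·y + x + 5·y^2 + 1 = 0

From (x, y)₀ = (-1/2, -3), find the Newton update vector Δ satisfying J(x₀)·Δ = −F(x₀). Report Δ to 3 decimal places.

At (-1/2, -3): F = (23.250, 45.500).
Jacobian J = [[10·x·y - 4·y^2, 5·x^2 - 8·x·y - 4], [-8·x·y - 2·y + 1, -4·x^2 - 2·x + 10·y]].
At the point, J = [[-21.000, -14.750], [-5.000, -30.000]] (det J = 556.250).
Solving J·Δ = −F gives Δ = (0.047, 1.509).

(0.047, 1.509)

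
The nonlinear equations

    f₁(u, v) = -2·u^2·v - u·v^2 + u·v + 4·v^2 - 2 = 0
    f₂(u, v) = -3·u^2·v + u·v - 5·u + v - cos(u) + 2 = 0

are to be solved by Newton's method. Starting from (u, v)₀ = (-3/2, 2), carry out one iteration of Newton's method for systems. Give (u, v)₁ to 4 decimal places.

At (-3/2, 2): F = (8.0000, -5.070737).
Jacobian J = [[-4·u·v - v^2 + v, -2·u^2 - 2·u·v + u + 8·v], [-6·u·v + v + sin(u) - 5, -3·u^2 + u + 1]].
At the point, J = [[10.0000, 16.0000], [14.002505, -7.2500]] (det J = -296.540080).
Solving J·Δ = −F gives Δ = (0.0780, -0.5488).
Then the next iterate is (u, v)₁ = (-1.4220, 1.4512).

(-1.4220, 1.4512)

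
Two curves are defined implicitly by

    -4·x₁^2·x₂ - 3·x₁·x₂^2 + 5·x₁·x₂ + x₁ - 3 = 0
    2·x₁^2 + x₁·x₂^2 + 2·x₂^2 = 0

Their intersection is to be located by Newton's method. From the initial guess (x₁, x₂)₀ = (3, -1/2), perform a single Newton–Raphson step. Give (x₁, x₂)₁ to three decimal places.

(1.069, -1.382)

At (3, -1/2): F = (8.250, 19.250).
Jacobian J = [[-8·x₁·x₂ - 3·x₂^2 + 5·x₂ + 1, -4·x₁^2 - 6·x₁·x₂ + 5·x₁], [4·x₁ + x₂^2, 2·x₁·x₂ + 4·x₂]].
At the point, J = [[9.750, -12.000], [12.250, -5.000]] (det J = 98.250).
Solving J·Δ = −F gives Δ = (-1.931, -0.882).
Then the next iterate is (x₁, x₂)₁ = (1.069, -1.382).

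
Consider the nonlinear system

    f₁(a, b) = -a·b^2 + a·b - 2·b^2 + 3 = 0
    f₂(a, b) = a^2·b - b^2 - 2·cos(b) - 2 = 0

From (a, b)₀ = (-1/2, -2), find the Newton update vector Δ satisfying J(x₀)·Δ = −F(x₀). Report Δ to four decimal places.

(1.0282, 1.4853)

At (-1/2, -2): F = (-2.0000, -5.667706).
Jacobian J = [[-b^2 + b, -2·a·b + a - 4·b], [2·a·b, a^2 - 2·b + 2·sin(b)]].
At the point, J = [[-6.0000, 5.5000], [2.0000, 2.431405]] (det J = -25.588431).
Solving J·Δ = −F gives Δ = (1.0282, 1.4853).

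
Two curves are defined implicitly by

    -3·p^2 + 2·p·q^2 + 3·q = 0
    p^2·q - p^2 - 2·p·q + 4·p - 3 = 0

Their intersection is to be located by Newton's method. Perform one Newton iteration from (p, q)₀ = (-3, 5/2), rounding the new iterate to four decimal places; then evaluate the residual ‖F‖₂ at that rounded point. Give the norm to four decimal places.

1.9065

At (-3, 5/2): F = (-57.0000, 13.5000).
Jacobian J = [[-6·p + 2·q^2, 4·p·q + 3], [2·p·q - 2·p - 2·q + 4, p^2 - 2·p]].
At the point, J = [[30.5000, -27.0000], [-10.0000, 15.0000]] (det J = 187.5000).
Solving J·Δ = −F gives Δ = (2.6160, 0.8440).
Then the next iterate is (p, q)₁ = (-0.3840, 3.3440).
Re-evaluating at (-0.3840, 3.3440): F = (1.001598, -1.622171), so ‖F‖₂ = 1.9065.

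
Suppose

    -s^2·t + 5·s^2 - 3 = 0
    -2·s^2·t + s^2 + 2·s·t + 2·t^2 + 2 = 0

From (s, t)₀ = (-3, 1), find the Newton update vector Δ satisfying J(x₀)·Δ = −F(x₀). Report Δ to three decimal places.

(1.375, 0.000)

At (-3, 1): F = (33.000, -11.000).
Jacobian J = [[-2·s·t + 10·s, -s^2], [-4·s·t + 2·s + 2·t, -2·s^2 + 2·s + 4·t]].
At the point, J = [[-24.000, -9.000], [8.000, -20.000]] (det J = 552.000).
Solving J·Δ = −F gives Δ = (1.375, 0.000).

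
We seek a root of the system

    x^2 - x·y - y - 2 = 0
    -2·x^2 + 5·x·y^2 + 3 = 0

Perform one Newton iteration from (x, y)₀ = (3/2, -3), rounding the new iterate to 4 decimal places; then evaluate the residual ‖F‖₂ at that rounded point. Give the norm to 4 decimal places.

At (3/2, -3): F = (7.7500, 66.0000).
Jacobian J = [[2·x - y, -x - 1], [-4·x + 5·y^2, 10·x·y]].
At the point, J = [[6.0000, -2.5000], [39.0000, -45.0000]] (det J = -172.5000).
Solving J·Δ = −F gives Δ = (-1.0652, 0.5435).
Then the next iterate is (x, y)₁ = (0.4348, -2.4565).
Re-evaluating at (0.4348, -2.4565): F = (1.713637, 15.740667), so ‖F‖₂ = 15.8337.

15.8337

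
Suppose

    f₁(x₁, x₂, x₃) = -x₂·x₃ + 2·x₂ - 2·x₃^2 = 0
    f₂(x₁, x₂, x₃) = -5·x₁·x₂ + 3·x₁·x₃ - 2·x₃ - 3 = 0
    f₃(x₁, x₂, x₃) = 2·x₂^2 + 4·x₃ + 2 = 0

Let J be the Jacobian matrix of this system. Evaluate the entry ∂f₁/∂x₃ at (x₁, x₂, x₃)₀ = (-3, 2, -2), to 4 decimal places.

6.0000

∂f₁/∂x₃ = -x₂ - 4·x₃.
At (-3, 2, -2) this is 6.0000.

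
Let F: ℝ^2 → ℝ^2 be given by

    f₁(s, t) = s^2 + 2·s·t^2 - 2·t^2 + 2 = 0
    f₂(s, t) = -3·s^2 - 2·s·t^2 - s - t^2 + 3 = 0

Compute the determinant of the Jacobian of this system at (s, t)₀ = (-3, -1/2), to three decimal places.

-104.500

J = [[2·s + 2·t^2, 4·s·t - 4·t], [-6·s - 2·t^2 - 1, -4·s·t - 2·t]].
At the point, J = [[-5.500, 8.000], [16.500, -5.000]].
det J = -104.500.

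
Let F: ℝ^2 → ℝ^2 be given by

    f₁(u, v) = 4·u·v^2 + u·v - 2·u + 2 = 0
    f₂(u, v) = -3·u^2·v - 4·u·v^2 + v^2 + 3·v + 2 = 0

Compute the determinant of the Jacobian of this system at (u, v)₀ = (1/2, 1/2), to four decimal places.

J = [[4·v^2 + v - 2, 8·u·v + u], [-6·u·v - 4·v^2, -3·u^2 - 8·u·v + 2·v + 3]].
At the point, J = [[-0.5000, 2.5000], [-2.5000, 1.2500]].
det J = 5.6250.

5.6250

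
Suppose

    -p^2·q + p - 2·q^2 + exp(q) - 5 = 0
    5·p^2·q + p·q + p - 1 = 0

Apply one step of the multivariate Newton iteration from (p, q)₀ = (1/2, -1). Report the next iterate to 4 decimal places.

(0.5427, 0.4077)

At (1/2, -1): F = (-5.882121, -2.2500).
Jacobian J = [[-2·p·q + 1, -p^2 - 4·q + exp(q)], [10·p·q + q + 1, 5·p^2 + p]].
At the point, J = [[2.0000, 4.117879], [-5.0000, 1.7500]] (det J = 24.089397).
Solving J·Δ = −F gives Δ = (0.0427, 1.4077).
Then the next iterate is (p, q)₁ = (0.5427, 0.4077).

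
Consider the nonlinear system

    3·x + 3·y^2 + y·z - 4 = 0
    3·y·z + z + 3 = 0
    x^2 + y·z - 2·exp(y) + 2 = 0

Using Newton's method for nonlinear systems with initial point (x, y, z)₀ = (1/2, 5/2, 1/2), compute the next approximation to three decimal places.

(0.191, 1.541, -0.184)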